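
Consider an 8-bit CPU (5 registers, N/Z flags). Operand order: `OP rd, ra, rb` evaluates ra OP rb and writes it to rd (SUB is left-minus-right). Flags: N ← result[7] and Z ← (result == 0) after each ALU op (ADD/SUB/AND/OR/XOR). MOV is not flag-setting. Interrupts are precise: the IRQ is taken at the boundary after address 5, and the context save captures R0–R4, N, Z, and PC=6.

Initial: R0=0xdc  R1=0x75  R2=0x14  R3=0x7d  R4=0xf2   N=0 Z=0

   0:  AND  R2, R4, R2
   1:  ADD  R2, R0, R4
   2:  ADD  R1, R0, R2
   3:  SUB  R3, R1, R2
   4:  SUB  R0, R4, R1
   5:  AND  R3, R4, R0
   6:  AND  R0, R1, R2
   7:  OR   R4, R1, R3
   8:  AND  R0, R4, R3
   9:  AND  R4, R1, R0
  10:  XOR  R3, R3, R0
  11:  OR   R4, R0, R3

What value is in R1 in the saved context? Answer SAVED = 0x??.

SAVED = 0xaa

after  0: R0=0xdc R1=0x75 R2=0x10 R3=0x7d R4=0xf2  N=0 Z=0
after  1: R0=0xdc R1=0x75 R2=0xce R3=0x7d R4=0xf2  N=1 Z=0
after  2: R0=0xdc R1=0xaa R2=0xce R3=0x7d R4=0xf2  N=1 Z=0
after  3: R0=0xdc R1=0xaa R2=0xce R3=0xdc R4=0xf2  N=1 Z=0
after  4: R0=0x48 R1=0xaa R2=0xce R3=0xdc R4=0xf2  N=0 Z=0
after  5: R0=0x48 R1=0xaa R2=0xce R3=0x40 R4=0xf2  N=0 Z=0
-- IRQ taken; context saved, return-PC = 6 --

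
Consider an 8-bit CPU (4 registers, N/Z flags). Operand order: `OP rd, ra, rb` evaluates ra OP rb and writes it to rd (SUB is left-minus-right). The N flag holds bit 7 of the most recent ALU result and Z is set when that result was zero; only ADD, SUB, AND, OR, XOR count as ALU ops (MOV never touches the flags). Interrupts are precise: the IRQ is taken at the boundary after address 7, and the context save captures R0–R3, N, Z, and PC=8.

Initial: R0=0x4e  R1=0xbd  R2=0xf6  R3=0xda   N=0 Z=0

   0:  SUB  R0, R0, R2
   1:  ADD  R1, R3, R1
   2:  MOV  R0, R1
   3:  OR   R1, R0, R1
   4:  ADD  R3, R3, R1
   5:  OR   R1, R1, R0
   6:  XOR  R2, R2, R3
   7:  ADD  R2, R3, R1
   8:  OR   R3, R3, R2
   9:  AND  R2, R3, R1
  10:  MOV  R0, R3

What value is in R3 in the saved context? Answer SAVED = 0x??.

SAVED = 0x71

after  0: R0=0x58 R1=0xbd R2=0xf6 R3=0xda  N=0 Z=0
after  1: R0=0x58 R1=0x97 R2=0xf6 R3=0xda  N=1 Z=0
after  2: R0=0x97 R1=0x97 R2=0xf6 R3=0xda  N=1 Z=0
after  3: R0=0x97 R1=0x97 R2=0xf6 R3=0xda  N=1 Z=0
after  4: R0=0x97 R1=0x97 R2=0xf6 R3=0x71  N=0 Z=0
after  5: R0=0x97 R1=0x97 R2=0xf6 R3=0x71  N=1 Z=0
after  6: R0=0x97 R1=0x97 R2=0x87 R3=0x71  N=1 Z=0
after  7: R0=0x97 R1=0x97 R2=0x08 R3=0x71  N=0 Z=0
-- IRQ taken; context saved, return-PC = 8 --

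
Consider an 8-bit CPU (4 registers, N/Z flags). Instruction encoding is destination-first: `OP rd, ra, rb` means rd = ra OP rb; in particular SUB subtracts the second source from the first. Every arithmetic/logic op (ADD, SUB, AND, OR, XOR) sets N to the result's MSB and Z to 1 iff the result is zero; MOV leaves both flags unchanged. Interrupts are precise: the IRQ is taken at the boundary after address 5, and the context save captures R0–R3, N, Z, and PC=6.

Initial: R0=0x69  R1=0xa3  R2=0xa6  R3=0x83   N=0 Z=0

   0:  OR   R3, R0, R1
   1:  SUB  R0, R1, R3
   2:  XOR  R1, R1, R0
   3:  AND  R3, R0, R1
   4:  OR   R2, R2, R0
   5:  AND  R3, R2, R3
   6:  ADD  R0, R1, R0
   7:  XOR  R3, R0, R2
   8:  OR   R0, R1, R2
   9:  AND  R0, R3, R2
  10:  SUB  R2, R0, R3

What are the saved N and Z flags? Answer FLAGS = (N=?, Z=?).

FLAGS = (N=0, Z=0)

after  0: R0=0x69 R1=0xa3 R2=0xa6 R3=0xeb  N=1 Z=0
after  1: R0=0xb8 R1=0xa3 R2=0xa6 R3=0xeb  N=1 Z=0
after  2: R0=0xb8 R1=0x1b R2=0xa6 R3=0xeb  N=0 Z=0
after  3: R0=0xb8 R1=0x1b R2=0xa6 R3=0x18  N=0 Z=0
after  4: R0=0xb8 R1=0x1b R2=0xbe R3=0x18  N=1 Z=0
after  5: R0=0xb8 R1=0x1b R2=0xbe R3=0x18  N=0 Z=0
-- IRQ taken; context saved, return-PC = 6 --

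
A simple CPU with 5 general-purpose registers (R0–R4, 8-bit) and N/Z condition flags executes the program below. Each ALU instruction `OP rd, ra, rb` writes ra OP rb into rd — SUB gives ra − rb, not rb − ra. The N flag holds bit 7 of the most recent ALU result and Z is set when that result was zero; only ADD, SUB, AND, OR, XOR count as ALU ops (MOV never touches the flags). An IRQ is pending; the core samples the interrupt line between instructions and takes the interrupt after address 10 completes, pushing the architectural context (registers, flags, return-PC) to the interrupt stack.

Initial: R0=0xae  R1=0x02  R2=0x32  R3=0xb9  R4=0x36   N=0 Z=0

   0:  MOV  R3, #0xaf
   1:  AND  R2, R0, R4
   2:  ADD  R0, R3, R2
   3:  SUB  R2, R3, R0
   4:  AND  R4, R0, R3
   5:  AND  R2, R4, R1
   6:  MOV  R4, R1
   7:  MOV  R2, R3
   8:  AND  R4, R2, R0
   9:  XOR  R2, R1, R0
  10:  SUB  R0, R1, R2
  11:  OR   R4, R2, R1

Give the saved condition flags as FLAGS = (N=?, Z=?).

FLAGS = (N=0, Z=0)

after  0: R0=0xae R1=0x02 R2=0x32 R3=0xaf R4=0x36  N=0 Z=0
after  1: R0=0xae R1=0x02 R2=0x26 R3=0xaf R4=0x36  N=0 Z=0
after  2: R0=0xd5 R1=0x02 R2=0x26 R3=0xaf R4=0x36  N=1 Z=0
after  3: R0=0xd5 R1=0x02 R2=0xda R3=0xaf R4=0x36  N=1 Z=0
after  4: R0=0xd5 R1=0x02 R2=0xda R3=0xaf R4=0x85  N=1 Z=0
after  5: R0=0xd5 R1=0x02 R2=0x00 R3=0xaf R4=0x85  N=0 Z=1
after  6: R0=0xd5 R1=0x02 R2=0x00 R3=0xaf R4=0x02  N=0 Z=1
after  7: R0=0xd5 R1=0x02 R2=0xaf R3=0xaf R4=0x02  N=0 Z=1
after  8: R0=0xd5 R1=0x02 R2=0xaf R3=0xaf R4=0x85  N=1 Z=0
after  9: R0=0xd5 R1=0x02 R2=0xd7 R3=0xaf R4=0x85  N=1 Z=0
after 10: R0=0x2b R1=0x02 R2=0xd7 R3=0xaf R4=0x85  N=0 Z=0
-- IRQ taken; context saved, return-PC = 11 --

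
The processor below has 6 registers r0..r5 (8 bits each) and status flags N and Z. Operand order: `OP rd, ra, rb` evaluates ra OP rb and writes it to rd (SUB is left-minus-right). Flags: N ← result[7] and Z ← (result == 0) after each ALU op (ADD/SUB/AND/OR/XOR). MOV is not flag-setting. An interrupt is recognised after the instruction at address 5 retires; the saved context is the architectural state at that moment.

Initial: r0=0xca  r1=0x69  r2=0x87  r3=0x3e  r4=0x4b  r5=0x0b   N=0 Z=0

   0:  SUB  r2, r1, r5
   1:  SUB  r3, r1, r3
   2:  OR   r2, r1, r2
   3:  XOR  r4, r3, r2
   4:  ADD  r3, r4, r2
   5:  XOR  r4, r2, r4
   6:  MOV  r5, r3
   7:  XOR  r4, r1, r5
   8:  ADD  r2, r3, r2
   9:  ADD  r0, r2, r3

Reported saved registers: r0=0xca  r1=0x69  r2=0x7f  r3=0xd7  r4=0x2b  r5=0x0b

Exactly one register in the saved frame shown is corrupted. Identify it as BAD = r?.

after  0: r0=0xca r1=0x69 r2=0x5e r3=0x3e r4=0x4b r5=0x0b  N=0 Z=0
after  1: r0=0xca r1=0x69 r2=0x5e r3=0x2b r4=0x4b r5=0x0b  N=0 Z=0
after  2: r0=0xca r1=0x69 r2=0x7f r3=0x2b r4=0x4b r5=0x0b  N=0 Z=0
after  3: r0=0xca r1=0x69 r2=0x7f r3=0x2b r4=0x54 r5=0x0b  N=0 Z=0
after  4: r0=0xca r1=0x69 r2=0x7f r3=0xd3 r4=0x54 r5=0x0b  N=1 Z=0
after  5: r0=0xca r1=0x69 r2=0x7f r3=0xd3 r4=0x2b r5=0x0b  N=0 Z=0
-- IRQ taken; context saved, return-PC = 6 --
mismatch: r3: reported 0xd7 vs actual 0xd3

BAD = r3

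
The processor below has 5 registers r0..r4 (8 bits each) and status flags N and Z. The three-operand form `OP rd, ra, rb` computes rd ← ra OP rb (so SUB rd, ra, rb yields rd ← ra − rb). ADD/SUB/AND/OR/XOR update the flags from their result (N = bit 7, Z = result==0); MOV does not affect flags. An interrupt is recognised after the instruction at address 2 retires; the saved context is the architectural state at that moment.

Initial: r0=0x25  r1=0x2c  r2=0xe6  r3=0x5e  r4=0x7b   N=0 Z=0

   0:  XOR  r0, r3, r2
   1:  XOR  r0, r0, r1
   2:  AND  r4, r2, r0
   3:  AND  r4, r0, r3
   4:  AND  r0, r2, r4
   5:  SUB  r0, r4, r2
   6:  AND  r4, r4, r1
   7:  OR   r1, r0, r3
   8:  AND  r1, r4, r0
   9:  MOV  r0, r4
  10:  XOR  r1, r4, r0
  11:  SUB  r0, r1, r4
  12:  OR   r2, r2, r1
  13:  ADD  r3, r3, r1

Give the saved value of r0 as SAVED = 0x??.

after  0: r0=0xb8 r1=0x2c r2=0xe6 r3=0x5e r4=0x7b  N=1 Z=0
after  1: r0=0x94 r1=0x2c r2=0xe6 r3=0x5e r4=0x7b  N=1 Z=0
after  2: r0=0x94 r1=0x2c r2=0xe6 r3=0x5e r4=0x84  N=1 Z=0
-- IRQ taken; context saved, return-PC = 3 --

SAVED = 0x94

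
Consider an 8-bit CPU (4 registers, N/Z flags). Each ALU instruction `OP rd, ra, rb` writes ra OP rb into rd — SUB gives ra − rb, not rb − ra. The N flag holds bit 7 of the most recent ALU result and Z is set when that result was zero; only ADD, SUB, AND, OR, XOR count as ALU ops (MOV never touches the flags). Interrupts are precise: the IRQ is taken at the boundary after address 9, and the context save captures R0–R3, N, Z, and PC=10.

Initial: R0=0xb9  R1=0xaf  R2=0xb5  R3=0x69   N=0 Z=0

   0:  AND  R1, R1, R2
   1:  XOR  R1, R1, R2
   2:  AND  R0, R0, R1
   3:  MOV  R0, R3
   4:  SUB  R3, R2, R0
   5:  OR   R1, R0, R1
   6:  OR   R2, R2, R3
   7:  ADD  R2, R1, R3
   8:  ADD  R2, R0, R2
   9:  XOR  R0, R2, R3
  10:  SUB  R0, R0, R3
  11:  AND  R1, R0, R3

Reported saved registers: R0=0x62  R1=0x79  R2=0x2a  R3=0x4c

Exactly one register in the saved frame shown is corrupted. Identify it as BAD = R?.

BAD = R2

after  0: R0=0xb9 R1=0xa5 R2=0xb5 R3=0x69  N=1 Z=0
after  1: R0=0xb9 R1=0x10 R2=0xb5 R3=0x69  N=0 Z=0
after  2: R0=0x10 R1=0x10 R2=0xb5 R3=0x69  N=0 Z=0
after  3: R0=0x69 R1=0x10 R2=0xb5 R3=0x69  N=0 Z=0
after  4: R0=0x69 R1=0x10 R2=0xb5 R3=0x4c  N=0 Z=0
after  5: R0=0x69 R1=0x79 R2=0xb5 R3=0x4c  N=0 Z=0
after  6: R0=0x69 R1=0x79 R2=0xfd R3=0x4c  N=1 Z=0
after  7: R0=0x69 R1=0x79 R2=0xc5 R3=0x4c  N=1 Z=0
after  8: R0=0x69 R1=0x79 R2=0x2e R3=0x4c  N=0 Z=0
after  9: R0=0x62 R1=0x79 R2=0x2e R3=0x4c  N=0 Z=0
-- IRQ taken; context saved, return-PC = 10 --
mismatch: R2: reported 0x2a vs actual 0x2e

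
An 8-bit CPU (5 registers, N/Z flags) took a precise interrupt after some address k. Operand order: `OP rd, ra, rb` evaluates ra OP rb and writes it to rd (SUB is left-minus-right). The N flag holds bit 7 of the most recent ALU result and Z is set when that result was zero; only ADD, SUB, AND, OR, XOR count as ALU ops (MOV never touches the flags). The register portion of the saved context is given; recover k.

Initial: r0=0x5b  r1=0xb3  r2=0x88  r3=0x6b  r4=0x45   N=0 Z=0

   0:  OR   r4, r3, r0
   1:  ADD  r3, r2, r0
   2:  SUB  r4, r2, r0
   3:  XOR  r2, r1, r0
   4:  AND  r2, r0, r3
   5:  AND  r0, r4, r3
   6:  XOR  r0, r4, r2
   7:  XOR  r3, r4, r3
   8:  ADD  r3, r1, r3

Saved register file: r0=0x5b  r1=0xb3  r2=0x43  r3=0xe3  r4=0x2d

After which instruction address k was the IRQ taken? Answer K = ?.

after  0: r0=0x5b r1=0xb3 r2=0x88 r3=0x6b r4=0x7b  N=0 Z=0
after  1: r0=0x5b r1=0xb3 r2=0x88 r3=0xe3 r4=0x7b  N=1 Z=0
after  2: r0=0x5b r1=0xb3 r2=0x88 r3=0xe3 r4=0x2d  N=0 Z=0
after  3: r0=0x5b r1=0xb3 r2=0xe8 r3=0xe3 r4=0x2d  N=1 Z=0
after  4: r0=0x5b r1=0xb3 r2=0x43 r3=0xe3 r4=0x2d  N=0 Z=0
-- IRQ taken; context saved, return-PC = 5 --

K = 4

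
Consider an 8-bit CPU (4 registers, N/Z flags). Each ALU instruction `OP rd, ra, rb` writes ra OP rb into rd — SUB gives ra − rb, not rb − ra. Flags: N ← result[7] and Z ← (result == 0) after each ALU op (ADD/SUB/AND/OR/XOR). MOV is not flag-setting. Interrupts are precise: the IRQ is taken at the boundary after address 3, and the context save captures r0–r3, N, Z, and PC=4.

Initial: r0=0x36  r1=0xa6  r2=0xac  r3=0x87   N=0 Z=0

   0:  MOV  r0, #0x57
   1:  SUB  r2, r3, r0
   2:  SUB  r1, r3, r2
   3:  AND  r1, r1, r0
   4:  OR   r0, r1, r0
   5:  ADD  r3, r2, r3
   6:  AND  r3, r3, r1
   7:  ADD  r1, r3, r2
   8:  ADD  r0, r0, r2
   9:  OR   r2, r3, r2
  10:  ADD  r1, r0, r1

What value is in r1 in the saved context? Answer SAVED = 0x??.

after  0: r0=0x57 r1=0xa6 r2=0xac r3=0x87  N=0 Z=0
after  1: r0=0x57 r1=0xa6 r2=0x30 r3=0x87  N=0 Z=0
after  2: r0=0x57 r1=0x57 r2=0x30 r3=0x87  N=0 Z=0
after  3: r0=0x57 r1=0x57 r2=0x30 r3=0x87  N=0 Z=0
-- IRQ taken; context saved, return-PC = 4 --

SAVED = 0x57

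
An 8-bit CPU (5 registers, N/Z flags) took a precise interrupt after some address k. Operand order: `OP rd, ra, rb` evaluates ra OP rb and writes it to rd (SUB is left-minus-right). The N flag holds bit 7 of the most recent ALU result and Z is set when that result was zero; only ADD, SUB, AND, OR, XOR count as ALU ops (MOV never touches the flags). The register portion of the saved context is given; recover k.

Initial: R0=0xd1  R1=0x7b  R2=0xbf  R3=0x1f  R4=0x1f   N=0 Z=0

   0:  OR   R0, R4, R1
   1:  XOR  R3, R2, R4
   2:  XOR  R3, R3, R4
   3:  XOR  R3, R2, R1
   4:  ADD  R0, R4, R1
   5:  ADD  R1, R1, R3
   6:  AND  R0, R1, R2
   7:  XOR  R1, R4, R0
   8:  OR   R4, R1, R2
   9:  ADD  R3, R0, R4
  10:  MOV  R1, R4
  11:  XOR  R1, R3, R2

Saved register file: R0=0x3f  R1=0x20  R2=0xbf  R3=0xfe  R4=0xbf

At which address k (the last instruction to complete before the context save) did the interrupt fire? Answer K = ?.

after  0: R0=0x7f R1=0x7b R2=0xbf R3=0x1f R4=0x1f  N=0 Z=0
after  1: R0=0x7f R1=0x7b R2=0xbf R3=0xa0 R4=0x1f  N=1 Z=0
after  2: R0=0x7f R1=0x7b R2=0xbf R3=0xbf R4=0x1f  N=1 Z=0
after  3: R0=0x7f R1=0x7b R2=0xbf R3=0xc4 R4=0x1f  N=1 Z=0
after  4: R0=0x9a R1=0x7b R2=0xbf R3=0xc4 R4=0x1f  N=1 Z=0
after  5: R0=0x9a R1=0x3f R2=0xbf R3=0xc4 R4=0x1f  N=0 Z=0
after  6: R0=0x3f R1=0x3f R2=0xbf R3=0xc4 R4=0x1f  N=0 Z=0
after  7: R0=0x3f R1=0x20 R2=0xbf R3=0xc4 R4=0x1f  N=0 Z=0
after  8: R0=0x3f R1=0x20 R2=0xbf R3=0xc4 R4=0xbf  N=1 Z=0
after  9: R0=0x3f R1=0x20 R2=0xbf R3=0xfe R4=0xbf  N=1 Z=0
-- IRQ taken; context saved, return-PC = 10 --

K = 9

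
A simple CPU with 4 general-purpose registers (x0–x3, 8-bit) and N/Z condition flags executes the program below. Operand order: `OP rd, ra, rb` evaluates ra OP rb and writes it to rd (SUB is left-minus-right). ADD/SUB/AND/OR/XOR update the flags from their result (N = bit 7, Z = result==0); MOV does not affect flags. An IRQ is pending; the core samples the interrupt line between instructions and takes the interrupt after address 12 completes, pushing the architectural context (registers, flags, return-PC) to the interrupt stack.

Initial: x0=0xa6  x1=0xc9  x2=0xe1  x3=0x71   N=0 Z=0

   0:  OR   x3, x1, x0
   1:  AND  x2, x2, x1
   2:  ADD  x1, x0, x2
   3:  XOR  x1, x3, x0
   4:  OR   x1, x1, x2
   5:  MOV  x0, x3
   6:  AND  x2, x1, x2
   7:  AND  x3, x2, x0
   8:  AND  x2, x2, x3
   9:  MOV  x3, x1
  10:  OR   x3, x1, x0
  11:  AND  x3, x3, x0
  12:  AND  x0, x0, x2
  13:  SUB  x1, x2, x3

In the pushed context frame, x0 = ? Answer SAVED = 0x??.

after  0: x0=0xa6 x1=0xc9 x2=0xe1 x3=0xef  N=1 Z=0
after  1: x0=0xa6 x1=0xc9 x2=0xc1 x3=0xef  N=1 Z=0
after  2: x0=0xa6 x1=0x67 x2=0xc1 x3=0xef  N=0 Z=0
after  3: x0=0xa6 x1=0x49 x2=0xc1 x3=0xef  N=0 Z=0
after  4: x0=0xa6 x1=0xc9 x2=0xc1 x3=0xef  N=1 Z=0
after  5: x0=0xef x1=0xc9 x2=0xc1 x3=0xef  N=1 Z=0
after  6: x0=0xef x1=0xc9 x2=0xc1 x3=0xef  N=1 Z=0
after  7: x0=0xef x1=0xc9 x2=0xc1 x3=0xc1  N=1 Z=0
after  8: x0=0xef x1=0xc9 x2=0xc1 x3=0xc1  N=1 Z=0
after  9: x0=0xef x1=0xc9 x2=0xc1 x3=0xc9  N=1 Z=0
after 10: x0=0xef x1=0xc9 x2=0xc1 x3=0xef  N=1 Z=0
after 11: x0=0xef x1=0xc9 x2=0xc1 x3=0xef  N=1 Z=0
after 12: x0=0xc1 x1=0xc9 x2=0xc1 x3=0xef  N=1 Z=0
-- IRQ taken; context saved, return-PC = 13 --

SAVED = 0xc1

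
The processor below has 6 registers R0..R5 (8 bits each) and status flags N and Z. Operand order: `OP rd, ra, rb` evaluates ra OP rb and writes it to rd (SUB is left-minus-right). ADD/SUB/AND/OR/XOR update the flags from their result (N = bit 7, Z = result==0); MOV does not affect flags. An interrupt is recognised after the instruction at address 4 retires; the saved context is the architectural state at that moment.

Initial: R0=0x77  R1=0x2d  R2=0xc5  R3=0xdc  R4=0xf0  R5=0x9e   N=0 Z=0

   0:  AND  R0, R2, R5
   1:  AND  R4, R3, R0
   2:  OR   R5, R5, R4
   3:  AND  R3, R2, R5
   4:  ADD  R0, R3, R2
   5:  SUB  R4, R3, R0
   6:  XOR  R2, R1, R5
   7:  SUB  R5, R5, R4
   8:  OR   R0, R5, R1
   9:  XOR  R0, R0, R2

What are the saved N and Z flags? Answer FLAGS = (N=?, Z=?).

FLAGS = (N=0, Z=0)

after  0: R0=0x84 R1=0x2d R2=0xc5 R3=0xdc R4=0xf0 R5=0x9e  N=1 Z=0
after  1: R0=0x84 R1=0x2d R2=0xc5 R3=0xdc R4=0x84 R5=0x9e  N=1 Z=0
after  2: R0=0x84 R1=0x2d R2=0xc5 R3=0xdc R4=0x84 R5=0x9e  N=1 Z=0
after  3: R0=0x84 R1=0x2d R2=0xc5 R3=0x84 R4=0x84 R5=0x9e  N=1 Z=0
after  4: R0=0x49 R1=0x2d R2=0xc5 R3=0x84 R4=0x84 R5=0x9e  N=0 Z=0
-- IRQ taken; context saved, return-PC = 5 --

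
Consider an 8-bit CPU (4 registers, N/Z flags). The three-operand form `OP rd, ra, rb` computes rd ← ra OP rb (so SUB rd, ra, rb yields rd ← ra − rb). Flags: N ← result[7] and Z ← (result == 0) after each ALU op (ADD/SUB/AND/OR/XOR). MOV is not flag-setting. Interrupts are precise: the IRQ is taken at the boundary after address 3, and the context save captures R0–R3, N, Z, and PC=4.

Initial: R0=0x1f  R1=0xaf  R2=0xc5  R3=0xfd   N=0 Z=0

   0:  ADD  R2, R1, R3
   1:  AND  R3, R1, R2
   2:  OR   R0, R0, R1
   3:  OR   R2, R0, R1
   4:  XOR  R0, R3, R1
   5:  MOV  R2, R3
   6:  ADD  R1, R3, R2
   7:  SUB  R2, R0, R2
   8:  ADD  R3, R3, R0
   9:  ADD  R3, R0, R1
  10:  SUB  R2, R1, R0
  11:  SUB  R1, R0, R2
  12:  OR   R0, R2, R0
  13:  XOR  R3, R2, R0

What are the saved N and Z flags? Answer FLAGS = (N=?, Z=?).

after  0: R0=0x1f R1=0xaf R2=0xac R3=0xfd  N=1 Z=0
after  1: R0=0x1f R1=0xaf R2=0xac R3=0xac  N=1 Z=0
after  2: R0=0xbf R1=0xaf R2=0xac R3=0xac  N=1 Z=0
after  3: R0=0xbf R1=0xaf R2=0xbf R3=0xac  N=1 Z=0
-- IRQ taken; context saved, return-PC = 4 --

FLAGS = (N=1, Z=0)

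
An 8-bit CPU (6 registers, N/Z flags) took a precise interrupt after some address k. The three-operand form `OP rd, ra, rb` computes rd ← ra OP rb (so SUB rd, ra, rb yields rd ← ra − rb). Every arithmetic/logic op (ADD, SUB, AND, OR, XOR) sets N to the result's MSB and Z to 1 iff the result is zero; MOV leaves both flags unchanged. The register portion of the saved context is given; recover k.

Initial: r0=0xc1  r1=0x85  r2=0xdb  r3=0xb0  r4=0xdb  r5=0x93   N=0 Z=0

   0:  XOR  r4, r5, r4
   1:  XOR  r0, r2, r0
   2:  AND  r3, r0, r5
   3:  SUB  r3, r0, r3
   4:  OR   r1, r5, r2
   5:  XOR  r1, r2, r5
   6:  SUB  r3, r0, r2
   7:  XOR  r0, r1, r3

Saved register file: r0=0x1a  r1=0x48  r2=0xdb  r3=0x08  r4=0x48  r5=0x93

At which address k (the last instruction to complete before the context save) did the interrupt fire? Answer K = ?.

K = 5

after  0: r0=0xc1 r1=0x85 r2=0xdb r3=0xb0 r4=0x48 r5=0x93  N=0 Z=0
after  1: r0=0x1a r1=0x85 r2=0xdb r3=0xb0 r4=0x48 r5=0x93  N=0 Z=0
after  2: r0=0x1a r1=0x85 r2=0xdb r3=0x12 r4=0x48 r5=0x93  N=0 Z=0
after  3: r0=0x1a r1=0x85 r2=0xdb r3=0x08 r4=0x48 r5=0x93  N=0 Z=0
after  4: r0=0x1a r1=0xdb r2=0xdb r3=0x08 r4=0x48 r5=0x93  N=1 Z=0
after  5: r0=0x1a r1=0x48 r2=0xdb r3=0x08 r4=0x48 r5=0x93  N=0 Z=0
-- IRQ taken; context saved, return-PC = 6 --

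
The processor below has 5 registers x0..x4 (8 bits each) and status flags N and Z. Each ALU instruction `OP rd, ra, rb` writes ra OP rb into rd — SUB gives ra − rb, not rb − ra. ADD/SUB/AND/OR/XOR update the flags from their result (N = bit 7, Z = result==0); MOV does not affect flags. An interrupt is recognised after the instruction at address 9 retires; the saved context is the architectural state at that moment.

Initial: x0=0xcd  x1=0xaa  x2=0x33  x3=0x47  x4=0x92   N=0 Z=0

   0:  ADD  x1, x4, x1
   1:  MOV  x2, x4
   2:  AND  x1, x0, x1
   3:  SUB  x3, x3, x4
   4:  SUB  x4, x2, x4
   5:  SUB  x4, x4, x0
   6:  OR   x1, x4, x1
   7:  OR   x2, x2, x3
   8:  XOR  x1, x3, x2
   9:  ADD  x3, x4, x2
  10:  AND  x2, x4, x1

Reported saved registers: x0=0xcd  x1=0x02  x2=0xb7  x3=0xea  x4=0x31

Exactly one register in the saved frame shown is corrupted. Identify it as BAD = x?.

after  0: x0=0xcd x1=0x3c x2=0x33 x3=0x47 x4=0x92  N=0 Z=0
after  1: x0=0xcd x1=0x3c x2=0x92 x3=0x47 x4=0x92  N=0 Z=0
after  2: x0=0xcd x1=0x0c x2=0x92 x3=0x47 x4=0x92  N=0 Z=0
after  3: x0=0xcd x1=0x0c x2=0x92 x3=0xb5 x4=0x92  N=1 Z=0
after  4: x0=0xcd x1=0x0c x2=0x92 x3=0xb5 x4=0x00  N=0 Z=1
after  5: x0=0xcd x1=0x0c x2=0x92 x3=0xb5 x4=0x33  N=0 Z=0
after  6: x0=0xcd x1=0x3f x2=0x92 x3=0xb5 x4=0x33  N=0 Z=0
after  7: x0=0xcd x1=0x3f x2=0xb7 x3=0xb5 x4=0x33  N=1 Z=0
after  8: x0=0xcd x1=0x02 x2=0xb7 x3=0xb5 x4=0x33  N=0 Z=0
after  9: x0=0xcd x1=0x02 x2=0xb7 x3=0xea x4=0x33  N=1 Z=0
-- IRQ taken; context saved, return-PC = 10 --
mismatch: x4: reported 0x31 vs actual 0x33

BAD = x4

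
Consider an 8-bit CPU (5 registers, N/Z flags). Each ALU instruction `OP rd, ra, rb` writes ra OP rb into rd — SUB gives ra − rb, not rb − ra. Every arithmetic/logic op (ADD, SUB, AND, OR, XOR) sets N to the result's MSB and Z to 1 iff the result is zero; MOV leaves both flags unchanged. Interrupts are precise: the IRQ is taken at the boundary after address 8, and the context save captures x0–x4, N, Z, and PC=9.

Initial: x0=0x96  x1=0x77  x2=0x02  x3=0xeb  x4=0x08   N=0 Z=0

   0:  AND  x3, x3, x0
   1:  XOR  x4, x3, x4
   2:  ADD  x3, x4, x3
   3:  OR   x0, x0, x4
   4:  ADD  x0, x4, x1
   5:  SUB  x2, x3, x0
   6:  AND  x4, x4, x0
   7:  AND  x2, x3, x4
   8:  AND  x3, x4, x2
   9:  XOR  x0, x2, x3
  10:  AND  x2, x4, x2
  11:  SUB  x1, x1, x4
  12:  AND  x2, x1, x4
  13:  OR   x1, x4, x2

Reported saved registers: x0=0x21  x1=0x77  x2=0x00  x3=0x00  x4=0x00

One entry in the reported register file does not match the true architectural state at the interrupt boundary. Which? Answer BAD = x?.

after  0: x0=0x96 x1=0x77 x2=0x02 x3=0x82 x4=0x08  N=1 Z=0
after  1: x0=0x96 x1=0x77 x2=0x02 x3=0x82 x4=0x8a  N=1 Z=0
after  2: x0=0x96 x1=0x77 x2=0x02 x3=0x0c x4=0x8a  N=0 Z=0
after  3: x0=0x9e x1=0x77 x2=0x02 x3=0x0c x4=0x8a  N=1 Z=0
after  4: x0=0x01 x1=0x77 x2=0x02 x3=0x0c x4=0x8a  N=0 Z=0
after  5: x0=0x01 x1=0x77 x2=0x0b x3=0x0c x4=0x8a  N=0 Z=0
after  6: x0=0x01 x1=0x77 x2=0x0b x3=0x0c x4=0x00  N=0 Z=1
after  7: x0=0x01 x1=0x77 x2=0x00 x3=0x0c x4=0x00  N=0 Z=1
after  8: x0=0x01 x1=0x77 x2=0x00 x3=0x00 x4=0x00  N=0 Z=1
-- IRQ taken; context saved, return-PC = 9 --
mismatch: x0: reported 0x21 vs actual 0x01

BAD = x0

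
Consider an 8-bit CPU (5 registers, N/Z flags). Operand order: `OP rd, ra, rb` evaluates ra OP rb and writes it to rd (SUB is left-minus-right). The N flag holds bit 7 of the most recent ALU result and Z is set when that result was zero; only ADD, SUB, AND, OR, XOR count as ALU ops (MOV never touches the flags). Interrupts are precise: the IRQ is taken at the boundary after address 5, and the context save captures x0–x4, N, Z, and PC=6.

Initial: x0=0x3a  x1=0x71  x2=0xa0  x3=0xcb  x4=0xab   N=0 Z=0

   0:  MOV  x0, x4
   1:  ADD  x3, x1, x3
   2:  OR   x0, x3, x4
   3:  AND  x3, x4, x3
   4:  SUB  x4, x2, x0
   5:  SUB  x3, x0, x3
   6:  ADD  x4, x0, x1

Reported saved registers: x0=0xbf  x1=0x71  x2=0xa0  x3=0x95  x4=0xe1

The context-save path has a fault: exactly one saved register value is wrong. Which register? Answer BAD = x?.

after  0: x0=0xab x1=0x71 x2=0xa0 x3=0xcb x4=0xab  N=0 Z=0
after  1: x0=0xab x1=0x71 x2=0xa0 x3=0x3c x4=0xab  N=0 Z=0
after  2: x0=0xbf x1=0x71 x2=0xa0 x3=0x3c x4=0xab  N=1 Z=0
after  3: x0=0xbf x1=0x71 x2=0xa0 x3=0x28 x4=0xab  N=0 Z=0
after  4: x0=0xbf x1=0x71 x2=0xa0 x3=0x28 x4=0xe1  N=1 Z=0
after  5: x0=0xbf x1=0x71 x2=0xa0 x3=0x97 x4=0xe1  N=1 Z=0
-- IRQ taken; context saved, return-PC = 6 --
mismatch: x3: reported 0x95 vs actual 0x97

BAD = x3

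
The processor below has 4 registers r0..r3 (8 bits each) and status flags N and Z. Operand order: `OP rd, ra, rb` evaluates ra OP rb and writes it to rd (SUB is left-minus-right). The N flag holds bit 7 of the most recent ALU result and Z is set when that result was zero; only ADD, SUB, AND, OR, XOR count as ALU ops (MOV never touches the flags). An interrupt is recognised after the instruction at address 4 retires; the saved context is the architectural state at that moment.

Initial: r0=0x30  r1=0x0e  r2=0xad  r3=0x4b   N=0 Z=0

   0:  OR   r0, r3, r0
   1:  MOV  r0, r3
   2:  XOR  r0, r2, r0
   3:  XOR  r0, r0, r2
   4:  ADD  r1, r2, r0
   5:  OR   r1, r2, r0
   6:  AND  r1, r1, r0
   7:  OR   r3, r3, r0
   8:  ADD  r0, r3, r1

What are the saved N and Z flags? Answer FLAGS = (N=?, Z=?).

FLAGS = (N=1, Z=0)

after  0: r0=0x7b r1=0x0e r2=0xad r3=0x4b  N=0 Z=0
after  1: r0=0x4b r1=0x0e r2=0xad r3=0x4b  N=0 Z=0
after  2: r0=0xe6 r1=0x0e r2=0xad r3=0x4b  N=1 Z=0
after  3: r0=0x4b r1=0x0e r2=0xad r3=0x4b  N=0 Z=0
after  4: r0=0x4b r1=0xf8 r2=0xad r3=0x4b  N=1 Z=0
-- IRQ taken; context saved, return-PC = 5 --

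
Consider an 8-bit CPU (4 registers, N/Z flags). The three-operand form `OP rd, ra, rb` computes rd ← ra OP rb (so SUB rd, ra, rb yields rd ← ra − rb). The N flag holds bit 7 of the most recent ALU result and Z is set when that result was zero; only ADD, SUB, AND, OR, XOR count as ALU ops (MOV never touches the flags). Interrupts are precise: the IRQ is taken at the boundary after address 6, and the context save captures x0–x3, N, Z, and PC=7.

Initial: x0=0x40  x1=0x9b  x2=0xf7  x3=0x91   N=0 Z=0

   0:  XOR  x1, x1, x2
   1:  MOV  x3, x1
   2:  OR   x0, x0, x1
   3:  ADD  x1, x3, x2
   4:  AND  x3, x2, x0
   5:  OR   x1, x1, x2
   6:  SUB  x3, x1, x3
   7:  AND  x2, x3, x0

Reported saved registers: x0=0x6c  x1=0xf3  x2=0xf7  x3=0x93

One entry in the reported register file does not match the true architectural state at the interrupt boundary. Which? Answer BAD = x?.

BAD = x1

after  0: x0=0x40 x1=0x6c x2=0xf7 x3=0x91  N=0 Z=0
after  1: x0=0x40 x1=0x6c x2=0xf7 x3=0x6c  N=0 Z=0
after  2: x0=0x6c x1=0x6c x2=0xf7 x3=0x6c  N=0 Z=0
after  3: x0=0x6c x1=0x63 x2=0xf7 x3=0x6c  N=0 Z=0
after  4: x0=0x6c x1=0x63 x2=0xf7 x3=0x64  N=0 Z=0
after  5: x0=0x6c x1=0xf7 x2=0xf7 x3=0x64  N=1 Z=0
after  6: x0=0x6c x1=0xf7 x2=0xf7 x3=0x93  N=1 Z=0
-- IRQ taken; context saved, return-PC = 7 --
mismatch: x1: reported 0xf3 vs actual 0xf7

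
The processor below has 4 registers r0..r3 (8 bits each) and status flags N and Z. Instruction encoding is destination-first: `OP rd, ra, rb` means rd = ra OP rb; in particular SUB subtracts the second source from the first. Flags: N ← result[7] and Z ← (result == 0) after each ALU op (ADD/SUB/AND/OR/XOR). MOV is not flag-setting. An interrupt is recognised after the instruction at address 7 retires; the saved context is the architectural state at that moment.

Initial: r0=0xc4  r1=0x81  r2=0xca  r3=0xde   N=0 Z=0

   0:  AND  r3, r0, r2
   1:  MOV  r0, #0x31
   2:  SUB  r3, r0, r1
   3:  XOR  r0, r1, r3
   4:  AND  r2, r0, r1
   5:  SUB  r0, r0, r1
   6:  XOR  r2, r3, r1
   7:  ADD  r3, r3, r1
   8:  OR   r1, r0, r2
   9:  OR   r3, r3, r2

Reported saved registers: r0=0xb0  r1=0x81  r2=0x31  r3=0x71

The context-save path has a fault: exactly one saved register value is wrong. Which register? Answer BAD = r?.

BAD = r3

after  0: r0=0xc4 r1=0x81 r2=0xca r3=0xc0  N=1 Z=0
after  1: r0=0x31 r1=0x81 r2=0xca r3=0xc0  N=1 Z=0
after  2: r0=0x31 r1=0x81 r2=0xca r3=0xb0  N=1 Z=0
after  3: r0=0x31 r1=0x81 r2=0xca r3=0xb0  N=0 Z=0
after  4: r0=0x31 r1=0x81 r2=0x01 r3=0xb0  N=0 Z=0
after  5: r0=0xb0 r1=0x81 r2=0x01 r3=0xb0  N=1 Z=0
after  6: r0=0xb0 r1=0x81 r2=0x31 r3=0xb0  N=0 Z=0
after  7: r0=0xb0 r1=0x81 r2=0x31 r3=0x31  N=0 Z=0
-- IRQ taken; context saved, return-PC = 8 --
mismatch: r3: reported 0x71 vs actual 0x31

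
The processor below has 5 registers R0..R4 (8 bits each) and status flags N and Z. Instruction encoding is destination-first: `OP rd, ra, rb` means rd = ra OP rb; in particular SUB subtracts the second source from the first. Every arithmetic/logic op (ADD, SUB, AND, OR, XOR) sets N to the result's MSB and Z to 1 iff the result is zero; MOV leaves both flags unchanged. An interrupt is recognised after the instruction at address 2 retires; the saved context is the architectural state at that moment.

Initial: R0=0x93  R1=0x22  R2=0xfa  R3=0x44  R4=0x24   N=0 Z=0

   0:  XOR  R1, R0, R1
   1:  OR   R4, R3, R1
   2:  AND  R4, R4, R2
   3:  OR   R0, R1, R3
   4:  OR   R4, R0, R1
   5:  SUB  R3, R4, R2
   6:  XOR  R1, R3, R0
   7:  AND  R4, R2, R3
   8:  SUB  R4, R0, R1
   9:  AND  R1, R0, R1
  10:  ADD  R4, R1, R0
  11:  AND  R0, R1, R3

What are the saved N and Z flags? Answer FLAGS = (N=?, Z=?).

after  0: R0=0x93 R1=0xb1 R2=0xfa R3=0x44 R4=0x24  N=1 Z=0
after  1: R0=0x93 R1=0xb1 R2=0xfa R3=0x44 R4=0xf5  N=1 Z=0
after  2: R0=0x93 R1=0xb1 R2=0xfa R3=0x44 R4=0xf0  N=1 Z=0
-- IRQ taken; context saved, return-PC = 3 --

FLAGS = (N=1, Z=0)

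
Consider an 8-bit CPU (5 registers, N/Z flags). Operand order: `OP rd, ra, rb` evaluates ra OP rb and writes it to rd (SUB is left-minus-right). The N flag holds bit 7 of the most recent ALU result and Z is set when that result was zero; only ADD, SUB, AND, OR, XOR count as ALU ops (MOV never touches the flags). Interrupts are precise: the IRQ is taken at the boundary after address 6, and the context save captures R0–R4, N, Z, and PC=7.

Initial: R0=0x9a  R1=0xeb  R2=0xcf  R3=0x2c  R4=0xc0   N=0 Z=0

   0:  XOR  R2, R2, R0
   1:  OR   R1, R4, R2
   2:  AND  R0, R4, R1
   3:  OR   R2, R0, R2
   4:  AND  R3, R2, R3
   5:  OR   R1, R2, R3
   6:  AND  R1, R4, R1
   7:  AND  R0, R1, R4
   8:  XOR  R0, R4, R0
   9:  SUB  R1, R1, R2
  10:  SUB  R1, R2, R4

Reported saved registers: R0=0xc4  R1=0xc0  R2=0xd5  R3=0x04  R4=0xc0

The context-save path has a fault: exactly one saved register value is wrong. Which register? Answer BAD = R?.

BAD = R0

after  0: R0=0x9a R1=0xeb R2=0x55 R3=0x2c R4=0xc0  N=0 Z=0
after  1: R0=0x9a R1=0xd5 R2=0x55 R3=0x2c R4=0xc0  N=1 Z=0
after  2: R0=0xc0 R1=0xd5 R2=0x55 R3=0x2c R4=0xc0  N=1 Z=0
after  3: R0=0xc0 R1=0xd5 R2=0xd5 R3=0x2c R4=0xc0  N=1 Z=0
after  4: R0=0xc0 R1=0xd5 R2=0xd5 R3=0x04 R4=0xc0  N=0 Z=0
after  5: R0=0xc0 R1=0xd5 R2=0xd5 R3=0x04 R4=0xc0  N=1 Z=0
after  6: R0=0xc0 R1=0xc0 R2=0xd5 R3=0x04 R4=0xc0  N=1 Z=0
-- IRQ taken; context saved, return-PC = 7 --
mismatch: R0: reported 0xc4 vs actual 0xc0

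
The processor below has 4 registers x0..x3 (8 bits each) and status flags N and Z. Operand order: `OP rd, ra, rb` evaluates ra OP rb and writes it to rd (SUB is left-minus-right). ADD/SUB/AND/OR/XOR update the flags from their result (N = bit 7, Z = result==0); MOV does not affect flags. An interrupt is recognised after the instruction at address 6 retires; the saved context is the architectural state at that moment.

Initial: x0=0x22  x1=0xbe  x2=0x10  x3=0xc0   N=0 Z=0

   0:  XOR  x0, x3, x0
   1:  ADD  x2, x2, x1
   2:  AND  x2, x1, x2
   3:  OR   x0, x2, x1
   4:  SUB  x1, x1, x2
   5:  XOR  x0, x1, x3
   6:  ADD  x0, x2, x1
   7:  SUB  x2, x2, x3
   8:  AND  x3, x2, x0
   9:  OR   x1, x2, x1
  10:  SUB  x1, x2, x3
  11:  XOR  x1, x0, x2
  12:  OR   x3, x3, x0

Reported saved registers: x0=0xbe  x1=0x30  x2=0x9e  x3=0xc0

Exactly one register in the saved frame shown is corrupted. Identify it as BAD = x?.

BAD = x2

after  0: x0=0xe2 x1=0xbe x2=0x10 x3=0xc0  N=1 Z=0
after  1: x0=0xe2 x1=0xbe x2=0xce x3=0xc0  N=1 Z=0
after  2: x0=0xe2 x1=0xbe x2=0x8e x3=0xc0  N=1 Z=0
after  3: x0=0xbe x1=0xbe x2=0x8e x3=0xc0  N=1 Z=0
after  4: x0=0xbe x1=0x30 x2=0x8e x3=0xc0  N=0 Z=0
after  5: x0=0xf0 x1=0x30 x2=0x8e x3=0xc0  N=1 Z=0
after  6: x0=0xbe x1=0x30 x2=0x8e x3=0xc0  N=1 Z=0
-- IRQ taken; context saved, return-PC = 7 --
mismatch: x2: reported 0x9e vs actual 0x8e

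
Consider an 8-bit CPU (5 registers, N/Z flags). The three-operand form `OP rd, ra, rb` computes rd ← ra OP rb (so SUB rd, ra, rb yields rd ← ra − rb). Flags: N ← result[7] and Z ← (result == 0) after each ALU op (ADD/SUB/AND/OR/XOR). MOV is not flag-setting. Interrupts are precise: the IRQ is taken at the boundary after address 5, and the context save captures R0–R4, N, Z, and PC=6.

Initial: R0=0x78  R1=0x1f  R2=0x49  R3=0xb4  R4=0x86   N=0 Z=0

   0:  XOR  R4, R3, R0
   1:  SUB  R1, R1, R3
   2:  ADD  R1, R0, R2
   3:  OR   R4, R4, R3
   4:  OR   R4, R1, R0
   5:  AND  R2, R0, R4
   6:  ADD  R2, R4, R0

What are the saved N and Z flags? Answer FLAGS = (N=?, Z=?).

FLAGS = (N=0, Z=0)

after  0: R0=0x78 R1=0x1f R2=0x49 R3=0xb4 R4=0xcc  N=1 Z=0
after  1: R0=0x78 R1=0x6b R2=0x49 R3=0xb4 R4=0xcc  N=0 Z=0
after  2: R0=0x78 R1=0xc1 R2=0x49 R3=0xb4 R4=0xcc  N=1 Z=0
after  3: R0=0x78 R1=0xc1 R2=0x49 R3=0xb4 R4=0xfc  N=1 Z=0
after  4: R0=0x78 R1=0xc1 R2=0x49 R3=0xb4 R4=0xf9  N=1 Z=0
after  5: R0=0x78 R1=0xc1 R2=0x78 R3=0xb4 R4=0xf9  N=0 Z=0
-- IRQ taken; context saved, return-PC = 6 --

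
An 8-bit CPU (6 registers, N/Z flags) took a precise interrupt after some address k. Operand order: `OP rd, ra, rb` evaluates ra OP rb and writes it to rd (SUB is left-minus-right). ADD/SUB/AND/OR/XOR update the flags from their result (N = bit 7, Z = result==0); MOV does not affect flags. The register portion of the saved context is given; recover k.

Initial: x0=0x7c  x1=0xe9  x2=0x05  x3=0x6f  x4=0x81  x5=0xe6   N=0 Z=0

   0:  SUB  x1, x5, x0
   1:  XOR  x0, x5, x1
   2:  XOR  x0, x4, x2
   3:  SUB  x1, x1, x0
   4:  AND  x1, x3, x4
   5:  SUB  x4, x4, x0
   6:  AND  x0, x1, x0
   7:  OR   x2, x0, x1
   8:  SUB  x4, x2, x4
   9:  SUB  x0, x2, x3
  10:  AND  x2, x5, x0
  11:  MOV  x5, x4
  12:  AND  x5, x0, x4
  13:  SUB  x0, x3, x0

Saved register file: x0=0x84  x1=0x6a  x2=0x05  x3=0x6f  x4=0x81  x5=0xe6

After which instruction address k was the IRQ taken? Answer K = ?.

after  0: x0=0x7c x1=0x6a x2=0x05 x3=0x6f x4=0x81 x5=0xe6  N=0 Z=0
after  1: x0=0x8c x1=0x6a x2=0x05 x3=0x6f x4=0x81 x5=0xe6  N=1 Z=0
after  2: x0=0x84 x1=0x6a x2=0x05 x3=0x6f x4=0x81 x5=0xe6  N=1 Z=0
-- IRQ taken; context saved, return-PC = 3 --

K = 2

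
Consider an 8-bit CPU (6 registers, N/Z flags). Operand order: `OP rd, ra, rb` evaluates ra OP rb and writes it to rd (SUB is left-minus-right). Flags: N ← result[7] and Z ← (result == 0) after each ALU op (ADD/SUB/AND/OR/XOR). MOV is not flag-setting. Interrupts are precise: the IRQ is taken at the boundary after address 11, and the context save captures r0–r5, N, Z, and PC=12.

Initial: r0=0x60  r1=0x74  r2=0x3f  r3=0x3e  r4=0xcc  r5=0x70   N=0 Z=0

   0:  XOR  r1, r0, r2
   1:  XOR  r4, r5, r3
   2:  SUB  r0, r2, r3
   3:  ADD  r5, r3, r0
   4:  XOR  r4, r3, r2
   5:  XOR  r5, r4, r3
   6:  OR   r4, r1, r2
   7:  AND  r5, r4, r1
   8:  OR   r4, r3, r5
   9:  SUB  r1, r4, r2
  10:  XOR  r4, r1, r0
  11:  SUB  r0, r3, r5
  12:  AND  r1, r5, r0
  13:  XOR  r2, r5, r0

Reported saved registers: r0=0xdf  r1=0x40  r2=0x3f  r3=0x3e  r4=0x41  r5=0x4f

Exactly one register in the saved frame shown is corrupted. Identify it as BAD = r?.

BAD = r5

after  0: r0=0x60 r1=0x5f r2=0x3f r3=0x3e r4=0xcc r5=0x70  N=0 Z=0
after  1: r0=0x60 r1=0x5f r2=0x3f r3=0x3e r4=0x4e r5=0x70  N=0 Z=0
after  2: r0=0x01 r1=0x5f r2=0x3f r3=0x3e r4=0x4e r5=0x70  N=0 Z=0
after  3: r0=0x01 r1=0x5f r2=0x3f r3=0x3e r4=0x4e r5=0x3f  N=0 Z=0
after  4: r0=0x01 r1=0x5f r2=0x3f r3=0x3e r4=0x01 r5=0x3f  N=0 Z=0
after  5: r0=0x01 r1=0x5f r2=0x3f r3=0x3e r4=0x01 r5=0x3f  N=0 Z=0
after  6: r0=0x01 r1=0x5f r2=0x3f r3=0x3e r4=0x7f r5=0x3f  N=0 Z=0
after  7: r0=0x01 r1=0x5f r2=0x3f r3=0x3e r4=0x7f r5=0x5f  N=0 Z=0
after  8: r0=0x01 r1=0x5f r2=0x3f r3=0x3e r4=0x7f r5=0x5f  N=0 Z=0
after  9: r0=0x01 r1=0x40 r2=0x3f r3=0x3e r4=0x7f r5=0x5f  N=0 Z=0
after 10: r0=0x01 r1=0x40 r2=0x3f r3=0x3e r4=0x41 r5=0x5f  N=0 Z=0
after 11: r0=0xdf r1=0x40 r2=0x3f r3=0x3e r4=0x41 r5=0x5f  N=1 Z=0
-- IRQ taken; context saved, return-PC = 12 --
mismatch: r5: reported 0x4f vs actual 0x5f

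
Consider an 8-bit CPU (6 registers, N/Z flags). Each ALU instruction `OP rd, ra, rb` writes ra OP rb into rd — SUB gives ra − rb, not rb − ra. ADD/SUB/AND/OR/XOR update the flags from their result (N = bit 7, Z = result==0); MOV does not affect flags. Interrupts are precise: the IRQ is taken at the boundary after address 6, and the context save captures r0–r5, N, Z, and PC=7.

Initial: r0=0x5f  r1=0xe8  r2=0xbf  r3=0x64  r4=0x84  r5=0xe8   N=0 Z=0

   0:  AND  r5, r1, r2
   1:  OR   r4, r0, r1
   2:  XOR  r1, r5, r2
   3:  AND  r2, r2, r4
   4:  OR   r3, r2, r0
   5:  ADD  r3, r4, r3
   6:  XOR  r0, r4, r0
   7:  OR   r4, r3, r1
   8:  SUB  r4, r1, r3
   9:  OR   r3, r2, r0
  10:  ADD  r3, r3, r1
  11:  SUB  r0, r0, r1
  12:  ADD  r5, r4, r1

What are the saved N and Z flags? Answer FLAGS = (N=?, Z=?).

after  0: r0=0x5f r1=0xe8 r2=0xbf r3=0x64 r4=0x84 r5=0xa8  N=1 Z=0
after  1: r0=0x5f r1=0xe8 r2=0xbf r3=0x64 r4=0xff r5=0xa8  N=1 Z=0
after  2: r0=0x5f r1=0x17 r2=0xbf r3=0x64 r4=0xff r5=0xa8  N=0 Z=0
after  3: r0=0x5f r1=0x17 r2=0xbf r3=0x64 r4=0xff r5=0xa8  N=1 Z=0
after  4: r0=0x5f r1=0x17 r2=0xbf r3=0xff r4=0xff r5=0xa8  N=1 Z=0
after  5: r0=0x5f r1=0x17 r2=0xbf r3=0xfe r4=0xff r5=0xa8  N=1 Z=0
after  6: r0=0xa0 r1=0x17 r2=0xbf r3=0xfe r4=0xff r5=0xa8  N=1 Z=0
-- IRQ taken; context saved, return-PC = 7 --

FLAGS = (N=1, Z=0)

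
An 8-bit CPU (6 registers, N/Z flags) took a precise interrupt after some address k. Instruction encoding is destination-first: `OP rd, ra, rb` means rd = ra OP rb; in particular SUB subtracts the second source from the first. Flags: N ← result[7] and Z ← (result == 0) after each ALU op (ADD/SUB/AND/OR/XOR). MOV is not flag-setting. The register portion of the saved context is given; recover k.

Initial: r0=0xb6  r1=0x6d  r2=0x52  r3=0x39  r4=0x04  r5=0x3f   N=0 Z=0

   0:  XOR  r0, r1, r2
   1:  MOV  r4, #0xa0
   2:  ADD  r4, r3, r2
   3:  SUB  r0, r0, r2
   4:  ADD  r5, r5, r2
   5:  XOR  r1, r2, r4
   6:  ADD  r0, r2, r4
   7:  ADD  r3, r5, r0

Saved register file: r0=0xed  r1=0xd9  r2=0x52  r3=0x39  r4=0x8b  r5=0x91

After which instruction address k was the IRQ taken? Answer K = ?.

K = 5

after  0: r0=0x3f r1=0x6d r2=0x52 r3=0x39 r4=0x04 r5=0x3f  N=0 Z=0
after  1: r0=0x3f r1=0x6d r2=0x52 r3=0x39 r4=0xa0 r5=0x3f  N=0 Z=0
after  2: r0=0x3f r1=0x6d r2=0x52 r3=0x39 r4=0x8b r5=0x3f  N=1 Z=0
after  3: r0=0xed r1=0x6d r2=0x52 r3=0x39 r4=0x8b r5=0x3f  N=1 Z=0
after  4: r0=0xed r1=0x6d r2=0x52 r3=0x39 r4=0x8b r5=0x91  N=1 Z=0
after  5: r0=0xed r1=0xd9 r2=0x52 r3=0x39 r4=0x8b r5=0x91  N=1 Z=0
-- IRQ taken; context saved, return-PC = 6 --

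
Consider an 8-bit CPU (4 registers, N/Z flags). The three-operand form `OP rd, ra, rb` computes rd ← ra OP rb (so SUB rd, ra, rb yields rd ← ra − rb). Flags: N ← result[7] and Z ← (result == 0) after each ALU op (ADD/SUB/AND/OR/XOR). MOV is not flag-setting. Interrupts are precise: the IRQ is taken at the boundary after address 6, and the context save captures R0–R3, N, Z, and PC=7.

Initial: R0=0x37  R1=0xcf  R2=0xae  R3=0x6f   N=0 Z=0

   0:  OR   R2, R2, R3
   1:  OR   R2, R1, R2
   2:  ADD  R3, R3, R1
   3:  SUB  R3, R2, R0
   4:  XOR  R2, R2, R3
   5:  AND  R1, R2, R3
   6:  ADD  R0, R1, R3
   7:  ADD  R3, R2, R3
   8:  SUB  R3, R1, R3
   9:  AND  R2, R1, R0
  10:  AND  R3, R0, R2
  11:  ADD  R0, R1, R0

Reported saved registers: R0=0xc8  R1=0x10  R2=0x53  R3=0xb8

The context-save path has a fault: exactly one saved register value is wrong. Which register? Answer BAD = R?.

after  0: R0=0x37 R1=0xcf R2=0xef R3=0x6f  N=1 Z=0
after  1: R0=0x37 R1=0xcf R2=0xef R3=0x6f  N=1 Z=0
after  2: R0=0x37 R1=0xcf R2=0xef R3=0x3e  N=0 Z=0
after  3: R0=0x37 R1=0xcf R2=0xef R3=0xb8  N=1 Z=0
after  4: R0=0x37 R1=0xcf R2=0x57 R3=0xb8  N=0 Z=0
after  5: R0=0x37 R1=0x10 R2=0x57 R3=0xb8  N=0 Z=0
after  6: R0=0xc8 R1=0x10 R2=0x57 R3=0xb8  N=1 Z=0
-- IRQ taken; context saved, return-PC = 7 --
mismatch: R2: reported 0x53 vs actual 0x57

BAD = R2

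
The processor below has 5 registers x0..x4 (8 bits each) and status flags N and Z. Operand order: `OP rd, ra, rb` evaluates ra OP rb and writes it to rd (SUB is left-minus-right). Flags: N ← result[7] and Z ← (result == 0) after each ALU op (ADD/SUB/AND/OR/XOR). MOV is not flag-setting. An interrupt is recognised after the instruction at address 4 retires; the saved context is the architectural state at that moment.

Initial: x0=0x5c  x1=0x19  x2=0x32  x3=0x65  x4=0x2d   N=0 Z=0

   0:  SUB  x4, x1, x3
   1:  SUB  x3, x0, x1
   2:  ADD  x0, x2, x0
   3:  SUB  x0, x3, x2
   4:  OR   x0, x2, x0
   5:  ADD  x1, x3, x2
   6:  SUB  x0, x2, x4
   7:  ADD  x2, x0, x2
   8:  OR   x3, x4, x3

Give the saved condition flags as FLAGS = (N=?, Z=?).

FLAGS = (N=0, Z=0)

after  0: x0=0x5c x1=0x19 x2=0x32 x3=0x65 x4=0xb4  N=1 Z=0
after  1: x0=0x5c x1=0x19 x2=0x32 x3=0x43 x4=0xb4  N=0 Z=0
after  2: x0=0x8e x1=0x19 x2=0x32 x3=0x43 x4=0xb4  N=1 Z=0
after  3: x0=0x11 x1=0x19 x2=0x32 x3=0x43 x4=0xb4  N=0 Z=0
after  4: x0=0x33 x1=0x19 x2=0x32 x3=0x43 x4=0xb4  N=0 Z=0
-- IRQ taken; context saved, return-PC = 5 --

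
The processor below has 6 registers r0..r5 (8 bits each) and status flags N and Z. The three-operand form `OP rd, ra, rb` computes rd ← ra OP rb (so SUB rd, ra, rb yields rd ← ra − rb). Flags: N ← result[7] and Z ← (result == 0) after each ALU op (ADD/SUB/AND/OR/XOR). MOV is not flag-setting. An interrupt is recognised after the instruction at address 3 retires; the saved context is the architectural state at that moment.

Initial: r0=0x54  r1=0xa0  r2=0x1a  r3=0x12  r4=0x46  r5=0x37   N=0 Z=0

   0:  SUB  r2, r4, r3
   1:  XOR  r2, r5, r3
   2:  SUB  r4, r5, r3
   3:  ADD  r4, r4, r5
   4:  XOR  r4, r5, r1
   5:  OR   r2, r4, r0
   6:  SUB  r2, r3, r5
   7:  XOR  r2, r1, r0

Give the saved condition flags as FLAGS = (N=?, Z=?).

after  0: r0=0x54 r1=0xa0 r2=0x34 r3=0x12 r4=0x46 r5=0x37  N=0 Z=0
after  1: r0=0x54 r1=0xa0 r2=0x25 r3=0x12 r4=0x46 r5=0x37  N=0 Z=0
after  2: r0=0x54 r1=0xa0 r2=0x25 r3=0x12 r4=0x25 r5=0x37  N=0 Z=0
after  3: r0=0x54 r1=0xa0 r2=0x25 r3=0x12 r4=0x5c r5=0x37  N=0 Z=0
-- IRQ taken; context saved, return-PC = 4 --

FLAGS = (N=0, Z=0)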